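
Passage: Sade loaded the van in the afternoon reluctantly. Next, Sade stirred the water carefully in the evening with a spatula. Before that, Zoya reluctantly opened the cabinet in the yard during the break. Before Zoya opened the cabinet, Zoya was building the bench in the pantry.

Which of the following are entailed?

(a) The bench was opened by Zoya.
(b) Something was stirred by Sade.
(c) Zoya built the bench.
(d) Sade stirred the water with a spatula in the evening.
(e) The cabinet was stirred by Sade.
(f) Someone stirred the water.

(b), (d), (f)

(a) Not entailed — Zoya opened the cabinet, not the bench; the bench belongs to the building event.
(b) Entailed — dropping 'in the evening', 'carefully', 'with a spatula' and generalizing the patient leaves a sub-description the original still satisfies.
(c) Not entailed — 'was building' is progressive on an accomplishment; it does not entail the completed 'built'.
(d) Entailed — every conjunct here is already in the original stirring event.
(e) Not entailed — Sade stirred the water, not the cabinet; the cabinet belongs to the opening event.
(f) Entailed — the original entails any weakening of itself; this just drops 'in the evening', 'carefully', 'with a spatula' and generalizes the agent.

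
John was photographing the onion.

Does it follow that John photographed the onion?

'was photographing' is progressive; for an accomplishment like 'photograph the onion', it doesn't entail completion.

no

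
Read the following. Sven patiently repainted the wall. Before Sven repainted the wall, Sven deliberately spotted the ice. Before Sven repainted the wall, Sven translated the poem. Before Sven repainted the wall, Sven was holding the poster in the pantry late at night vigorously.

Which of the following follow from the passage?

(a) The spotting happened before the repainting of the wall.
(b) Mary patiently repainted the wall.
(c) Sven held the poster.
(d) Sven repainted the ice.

(a) Entailed — the narrative places the spotting before the repainting.
(b) Not entailed — the passage has Sven repainting the wall, not Mary.
(c) Entailed — 'hold' is an activity; 'was holding' entails that some holding happened, so 'held' holds.
(d) Not entailed — Sven repainted the wall, not the ice; the ice belongs to the spotting event.

(a), (c)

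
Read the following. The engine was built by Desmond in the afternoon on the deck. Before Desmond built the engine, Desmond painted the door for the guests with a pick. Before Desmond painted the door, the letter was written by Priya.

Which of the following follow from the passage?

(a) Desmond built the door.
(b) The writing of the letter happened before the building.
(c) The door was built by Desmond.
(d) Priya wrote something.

(b), (d)

(a) Not entailed — Desmond built the engine, not the door; the door belongs to the painting event.
(b) Entailed — the narrative places the writing before the building.
(c) Not entailed — Desmond built the engine, not the door; the door belongs to the painting event.
(d) Entailed — this follows by dropping conjuncts from the writing event's description.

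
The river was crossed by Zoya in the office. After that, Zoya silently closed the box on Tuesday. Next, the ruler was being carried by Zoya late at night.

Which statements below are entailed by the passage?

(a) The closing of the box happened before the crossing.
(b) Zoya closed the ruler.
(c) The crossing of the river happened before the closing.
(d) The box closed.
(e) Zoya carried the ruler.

(c), (d), (e)

(a) Not entailed — the narrative places the crossing before the closing, not after.
(b) Not entailed — Zoya closed the box, not the ruler; the ruler belongs to the carrying event.
(c) Entailed — the narrative places the crossing before the closing.
(d) Entailed — 'Zoya closed the box' is causative; it entails the inchoative 'the box closed'.
(e) Entailed — 'carry' is an activity; 'was carrying' entails that some carrying happened, so 'carried' holds.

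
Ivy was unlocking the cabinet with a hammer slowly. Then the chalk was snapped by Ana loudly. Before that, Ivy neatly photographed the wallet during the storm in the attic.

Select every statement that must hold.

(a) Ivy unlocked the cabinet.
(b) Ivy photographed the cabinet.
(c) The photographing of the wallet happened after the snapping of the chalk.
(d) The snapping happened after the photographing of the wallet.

(d)

(a) Not entailed — 'was unlocking' is progressive on an accomplishment; it does not entail the completed 'unlocked'.
(b) Not entailed — Ivy photographed the wallet, not the cabinet; the cabinet belongs to the unlocking event.
(c) Not entailed — the narrative places the photographing before the snapping, not after.
(d) Entailed — the narrative places the photographing before the snapping.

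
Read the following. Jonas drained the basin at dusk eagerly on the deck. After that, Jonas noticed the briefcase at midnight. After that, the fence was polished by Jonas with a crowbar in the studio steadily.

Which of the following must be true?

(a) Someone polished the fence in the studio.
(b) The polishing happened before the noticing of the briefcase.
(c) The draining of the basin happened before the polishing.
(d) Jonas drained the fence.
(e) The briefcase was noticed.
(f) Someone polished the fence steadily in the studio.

(a) Entailed — this follows by dropping conjuncts from the polishing event's description.
(b) Not entailed — the narrative places the noticing before the polishing, not after.
(c) Entailed — the narrative places the draining before the polishing.
(d) Not entailed — Jonas drained the basin, not the fence; the fence belongs to the polishing event.
(e) Entailed — dropping 'at midnight' and generalizing the agent leaves a sub-description the original still satisfies.
(f) Entailed — every conjunct here is already in the original polishing event.

(a), (c), (e), (f)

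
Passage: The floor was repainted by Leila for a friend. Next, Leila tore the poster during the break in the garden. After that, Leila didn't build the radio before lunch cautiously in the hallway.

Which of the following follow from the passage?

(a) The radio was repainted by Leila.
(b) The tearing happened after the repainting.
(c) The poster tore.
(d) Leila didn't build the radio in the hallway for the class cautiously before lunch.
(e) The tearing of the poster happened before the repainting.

(a) Not entailed — Leila repainted the floor, not the radio; the radio belongs to the building event.
(b) Entailed — the narrative places the repainting before the tearing.
(c) Entailed — 'Leila tore the poster' is causative; it entails the inchoative 'the poster tore'.
(d) Entailed — under negation, adding a further restriction is entailed: if no such building event occurred, none occurred for the class either.
(e) Not entailed — the narrative places the repainting before the tearing, not after.

(b), (c), (d)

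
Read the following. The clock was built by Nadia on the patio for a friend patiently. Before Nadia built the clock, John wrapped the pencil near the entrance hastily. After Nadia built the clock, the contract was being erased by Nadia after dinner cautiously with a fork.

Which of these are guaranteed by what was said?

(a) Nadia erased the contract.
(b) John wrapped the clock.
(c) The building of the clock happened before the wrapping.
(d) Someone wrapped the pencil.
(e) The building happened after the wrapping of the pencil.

(a) Not entailed — 'was erasing' is progressive on an accomplishment; it does not entail the completed 'erased'.
(b) Not entailed — John wrapped the pencil, not the clock; the clock belongs to the building event.
(c) Not entailed — the narrative places the wrapping before the building, not after.
(d) Entailed — dropping 'hastily', 'near the entrance' and generalizing the agent leaves a sub-description the original still satisfies.
(e) Entailed — the narrative places the wrapping before the building.

(d), (e)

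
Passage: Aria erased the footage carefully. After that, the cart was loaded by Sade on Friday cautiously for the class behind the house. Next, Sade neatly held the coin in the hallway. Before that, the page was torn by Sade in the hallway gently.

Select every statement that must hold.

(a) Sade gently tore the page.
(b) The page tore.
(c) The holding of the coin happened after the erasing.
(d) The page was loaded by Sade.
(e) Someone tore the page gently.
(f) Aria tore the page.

(a), (b), (c), (e)

(a) Entailed — dropping 'in the hallway' leaves a sub-description the original still satisfies.
(b) Entailed — 'Sade tore the page' is causative; it entails the inchoative 'the page tore'.
(c) Entailed — the narrative places the erasing before the holding.
(d) Not entailed — Sade loaded the cart, not the page; the page belongs to the tearing event.
(e) Entailed — every conjunct here is already in the original tearing event.
(f) Not entailed — the passage has Sade tearing the page, not Aria.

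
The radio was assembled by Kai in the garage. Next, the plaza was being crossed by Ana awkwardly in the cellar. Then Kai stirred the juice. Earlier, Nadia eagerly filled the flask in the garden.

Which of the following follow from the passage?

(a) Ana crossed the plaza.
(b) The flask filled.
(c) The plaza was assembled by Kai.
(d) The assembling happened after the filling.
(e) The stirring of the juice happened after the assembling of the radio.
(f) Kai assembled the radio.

(a) Not entailed — 'was crossing' is progressive on an accomplishment; it does not entail the completed 'crossed'.
(b) Entailed — 'Nadia filled the flask' is causative; it entails the inchoative 'the flask filled'.
(c) Not entailed — Kai assembled the radio, not the plaza; the plaza belongs to the crossing event.
(d) Not entailed — the narrative doesn't order the filling relative to the assembling.
(e) Entailed — the narrative places the assembling before the stirring.
(f) Entailed — this follows by dropping conjuncts from the assembling event's description.

(b), (e), (f)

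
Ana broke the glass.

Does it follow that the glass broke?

'Ana broke the glass' is the causative; it entails the inchoative 'the glass broke'.

yes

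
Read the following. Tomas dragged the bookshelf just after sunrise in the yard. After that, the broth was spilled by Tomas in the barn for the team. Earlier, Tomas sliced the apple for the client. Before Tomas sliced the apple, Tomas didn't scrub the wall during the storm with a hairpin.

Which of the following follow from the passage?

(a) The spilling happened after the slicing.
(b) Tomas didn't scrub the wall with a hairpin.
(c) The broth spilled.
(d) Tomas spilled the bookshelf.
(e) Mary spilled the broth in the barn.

(a) Entailed — the narrative places the slicing before the spilling.
(b) Not entailed — dropping 'during the storm' under negation is not valid — the original leaves open that Tomas scrubbed the wall some other way.
(c) Entailed — 'Tomas spilled the broth' is causative; it entails the inchoative 'the broth spilled'.
(d) Not entailed — Tomas spilled the broth, not the bookshelf; the bookshelf belongs to the dragging event.
(e) Not entailed — the passage has Tomas spilling the broth, not Mary.

(a), (c)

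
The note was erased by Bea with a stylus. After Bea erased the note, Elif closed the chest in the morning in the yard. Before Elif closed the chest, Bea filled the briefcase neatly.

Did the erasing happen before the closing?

The narrative orders the erasing before the closing.

yes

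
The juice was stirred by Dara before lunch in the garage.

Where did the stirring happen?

'in the garage' marks the location of the stirring event.

in the garage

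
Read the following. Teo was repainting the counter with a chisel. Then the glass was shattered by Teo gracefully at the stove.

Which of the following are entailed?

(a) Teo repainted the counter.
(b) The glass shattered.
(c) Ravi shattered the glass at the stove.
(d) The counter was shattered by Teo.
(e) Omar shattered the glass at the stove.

(a) Not entailed — 'was repainting' is progressive on an accomplishment; it does not entail the completed 'repainted'.
(b) Entailed — 'Teo shattered the glass' is causative; it entails the inchoative 'the glass shattered'.
(c) Not entailed — the passage has Teo shattering the glass, not Ravi.
(d) Not entailed — Teo shattered the glass, not the counter; the counter belongs to the repainting event.
(e) Not entailed — the passage has Teo shattering the glass, not Omar.

(b)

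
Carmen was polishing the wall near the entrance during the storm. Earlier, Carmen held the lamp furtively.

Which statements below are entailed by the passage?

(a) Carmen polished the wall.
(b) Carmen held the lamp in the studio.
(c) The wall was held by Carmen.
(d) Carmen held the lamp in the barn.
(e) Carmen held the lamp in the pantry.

(a)

(a) Entailed — 'polish' is an activity; 'was polishing' entails that some polishing happened, so 'polished' holds.
(b) Not entailed — 'in the studio' adds information not in the original event.
(c) Not entailed — Carmen held the lamp, not the wall; the wall belongs to the polishing event.
(d) Not entailed — 'in the barn' adds information not in the original event.
(e) Not entailed — 'in the pantry' adds information not in the original event.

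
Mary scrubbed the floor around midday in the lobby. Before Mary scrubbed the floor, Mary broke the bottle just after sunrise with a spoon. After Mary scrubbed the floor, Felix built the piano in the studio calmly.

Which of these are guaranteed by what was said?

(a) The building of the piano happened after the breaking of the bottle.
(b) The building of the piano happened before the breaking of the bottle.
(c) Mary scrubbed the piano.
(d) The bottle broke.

(a), (d)

(a) Entailed — the narrative places the breaking before the building.
(b) Not entailed — the narrative places the breaking before the building, not after.
(c) Not entailed — Mary scrubbed the floor, not the piano; the piano belongs to the building event.
(d) Entailed — 'Mary broke the bottle' is causative; it entails the inchoative 'the bottle broke'.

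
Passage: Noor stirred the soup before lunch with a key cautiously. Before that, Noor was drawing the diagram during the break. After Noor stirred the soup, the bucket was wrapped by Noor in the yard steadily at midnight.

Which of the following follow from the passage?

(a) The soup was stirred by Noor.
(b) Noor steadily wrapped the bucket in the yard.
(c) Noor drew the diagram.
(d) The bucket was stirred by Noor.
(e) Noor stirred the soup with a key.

(a) Entailed — every conjunct here is already in the original stirring event.
(b) Entailed — dropping 'at midnight' leaves a sub-description the original still satisfies.
(c) Not entailed — 'was drawing' is progressive on an accomplishment; it does not entail the completed 'drew'.
(d) Not entailed — Noor stirred the soup, not the bucket; the bucket belongs to the wrapping event.
(e) Entailed — this follows by dropping conjuncts from the stirring event's description.

(a), (b), (e)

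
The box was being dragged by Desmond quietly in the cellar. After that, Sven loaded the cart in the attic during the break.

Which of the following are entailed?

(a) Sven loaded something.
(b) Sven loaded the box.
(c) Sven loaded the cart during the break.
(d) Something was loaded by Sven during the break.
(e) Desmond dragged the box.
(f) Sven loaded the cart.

(a) Entailed — every conjunct here is already in the original loading event.
(b) Not entailed — Sven loaded the cart, not the box; the box belongs to the dragging event.
(c) Entailed — this follows by dropping conjuncts from the loading event's description.
(d) Entailed — every conjunct here is already in the original loading event.
(e) Entailed — 'drag' is an activity; 'was dragging' entails that some dragging happened, so 'dragged' holds.
(f) Entailed — dropping 'in the attic', 'during the break' leaves a sub-description the original still satisfies.

(a), (c), (d), (e), (f)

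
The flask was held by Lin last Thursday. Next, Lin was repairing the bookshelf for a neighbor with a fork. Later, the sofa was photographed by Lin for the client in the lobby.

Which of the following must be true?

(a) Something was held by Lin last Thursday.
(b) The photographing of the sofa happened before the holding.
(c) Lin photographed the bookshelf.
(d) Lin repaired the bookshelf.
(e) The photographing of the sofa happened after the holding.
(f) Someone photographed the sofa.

(a) Entailed — the original entails any weakening of itself; this just generalizes the patient.
(b) Not entailed — the narrative places the holding before the photographing, not after.
(c) Not entailed — Lin photographed the sofa, not the bookshelf; the bookshelf belongs to the repairing event.
(d) Not entailed — 'was repairing' is progressive on an accomplishment; it does not entail the completed 'repaired'.
(e) Entailed — the narrative places the holding before the photographing.
(f) Entailed — this follows by dropping conjuncts from the photographing event's description.

(a), (e), (f)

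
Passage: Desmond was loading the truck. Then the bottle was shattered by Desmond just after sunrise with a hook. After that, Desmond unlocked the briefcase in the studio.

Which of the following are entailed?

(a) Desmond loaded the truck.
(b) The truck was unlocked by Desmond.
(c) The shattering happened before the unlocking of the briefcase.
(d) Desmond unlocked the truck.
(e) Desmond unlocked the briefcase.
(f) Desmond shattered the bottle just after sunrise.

(a) Not entailed — 'was loading' is progressive on an accomplishment; it does not entail the completed 'loaded'.
(b) Not entailed — Desmond unlocked the briefcase, not the truck; the truck belongs to the loading event.
(c) Entailed — the narrative places the shattering before the unlocking.
(d) Not entailed — Desmond unlocked the briefcase, not the truck; the truck belongs to the loading event.
(e) Entailed — dropping 'in the studio' leaves a sub-description the original still satisfies.
(f) Entailed — dropping 'with a hook' leaves a sub-description the original still satisfies.

(c), (e), (f)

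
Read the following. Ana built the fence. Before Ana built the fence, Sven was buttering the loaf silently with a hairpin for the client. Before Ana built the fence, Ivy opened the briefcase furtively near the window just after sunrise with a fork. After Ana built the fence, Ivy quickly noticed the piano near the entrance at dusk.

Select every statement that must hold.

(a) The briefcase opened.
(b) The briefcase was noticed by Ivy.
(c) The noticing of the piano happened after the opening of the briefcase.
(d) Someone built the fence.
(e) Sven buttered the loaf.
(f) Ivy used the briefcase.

(a) Entailed — 'Ivy opened the briefcase' is causative; it entails the inchoative 'the briefcase opened'.
(b) Not entailed — Ivy noticed the piano, not the briefcase; the briefcase belongs to the opening event.
(c) Entailed — the narrative places the opening before the noticing.
(d) Entailed — this follows by dropping conjuncts from the building event's description.
(e) Not entailed — 'was buttering' is progressive on an accomplishment; it does not entail the completed 'buttered'.
(f) Not entailed — the briefcase is the patient, not an instrument — Ivy used a fork.

(a), (c), (d)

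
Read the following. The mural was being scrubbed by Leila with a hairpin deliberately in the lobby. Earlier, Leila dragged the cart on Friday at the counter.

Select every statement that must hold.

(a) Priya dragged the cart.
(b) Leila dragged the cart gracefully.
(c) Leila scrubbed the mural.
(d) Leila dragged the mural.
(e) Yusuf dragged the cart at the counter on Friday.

(a) Not entailed — the passage has Leila dragging the cart, not Priya.
(b) Not entailed — 'gracefully' adds information not in the original event.
(c) Entailed — 'scrub' is an activity; 'was scrubbing' entails that some scrubbing happened, so 'scrubbed' holds.
(d) Not entailed — Leila dragged the cart, not the mural; the mural belongs to the scrubbing event.
(e) Not entailed — the passage has Leila dragging the cart, not Yusuf.

(c)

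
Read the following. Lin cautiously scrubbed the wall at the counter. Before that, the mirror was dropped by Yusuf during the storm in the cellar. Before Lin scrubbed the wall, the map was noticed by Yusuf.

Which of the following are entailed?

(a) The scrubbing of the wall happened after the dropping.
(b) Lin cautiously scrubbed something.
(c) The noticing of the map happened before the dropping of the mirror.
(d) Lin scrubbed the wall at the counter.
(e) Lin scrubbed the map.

(a), (b), (d)

(a) Entailed — the narrative places the dropping before the scrubbing.
(b) Entailed — dropping 'at the counter' and generalizing the patient leaves a sub-description the original still satisfies.
(c) Not entailed — the narrative doesn't order the noticing relative to the dropping.
(d) Entailed — every conjunct here is already in the original scrubbing event.
(e) Not entailed — Lin scrubbed the wall, not the map; the map belongs to the noticing event.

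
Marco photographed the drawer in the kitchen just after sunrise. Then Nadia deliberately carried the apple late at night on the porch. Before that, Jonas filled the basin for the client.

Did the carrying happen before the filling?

no

The narrative orders the filling before the carrying.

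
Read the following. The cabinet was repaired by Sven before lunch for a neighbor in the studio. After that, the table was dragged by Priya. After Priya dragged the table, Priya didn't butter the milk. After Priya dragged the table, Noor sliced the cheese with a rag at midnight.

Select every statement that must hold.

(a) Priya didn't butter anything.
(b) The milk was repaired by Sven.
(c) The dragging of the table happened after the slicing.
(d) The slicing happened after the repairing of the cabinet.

(a) Not entailed — the original only denies this specific event; Priya may have buttered something else.
(b) Not entailed — Sven repaired the cabinet, not the milk; the milk belongs to the buttering event.
(c) Not entailed — the narrative places the dragging before the slicing, not after.
(d) Entailed — the narrative places the repairing before the slicing.

(d)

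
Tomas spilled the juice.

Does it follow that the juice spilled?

yes

'Tomas spilled the juice' is the causative; it entails the inchoative 'the juice spilled'.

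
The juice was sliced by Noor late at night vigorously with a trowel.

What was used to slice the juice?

'with a trowel' marks the instrument of the slicing event.

a trowel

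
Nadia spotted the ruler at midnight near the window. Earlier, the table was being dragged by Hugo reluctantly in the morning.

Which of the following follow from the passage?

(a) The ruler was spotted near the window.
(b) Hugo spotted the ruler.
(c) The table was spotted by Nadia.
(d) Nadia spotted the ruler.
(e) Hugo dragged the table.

(a), (d), (e)

(a) Entailed — dropping 'at midnight' and generalizing the agent leaves a sub-description the original still satisfies.
(b) Not entailed — the passage has Nadia spotting the ruler, not Hugo.
(c) Not entailed — Nadia spotted the ruler, not the table; the table belongs to the dragging event.
(d) Entailed — this follows by dropping conjuncts from the spotting event's description.
(e) Entailed — 'drag' is an activity; 'was dragging' entails that some dragging happened, so 'dragged' holds.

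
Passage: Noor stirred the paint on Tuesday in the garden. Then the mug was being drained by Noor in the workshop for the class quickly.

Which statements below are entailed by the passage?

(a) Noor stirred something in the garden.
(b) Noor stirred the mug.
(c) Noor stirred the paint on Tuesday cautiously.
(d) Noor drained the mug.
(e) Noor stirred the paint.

(a) Entailed — this follows by dropping conjuncts from the stirring event's description.
(b) Not entailed — Noor stirred the paint, not the mug; the mug belongs to the draining event.
(c) Not entailed — 'cautiously' adds information not in the original event.
(d) Not entailed — 'was draining' is progressive on an accomplishment; it does not entail the completed 'drained'.
(e) Entailed — every conjunct here is already in the original stirring event.

(a), (e)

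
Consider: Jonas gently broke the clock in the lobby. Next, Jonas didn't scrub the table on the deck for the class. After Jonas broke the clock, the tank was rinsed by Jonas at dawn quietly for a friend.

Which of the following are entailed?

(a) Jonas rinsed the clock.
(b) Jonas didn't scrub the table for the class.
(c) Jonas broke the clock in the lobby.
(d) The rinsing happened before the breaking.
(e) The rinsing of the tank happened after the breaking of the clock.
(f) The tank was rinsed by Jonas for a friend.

(c), (e), (f)

(a) Not entailed — Jonas rinsed the tank, not the clock; the clock belongs to the breaking event.
(b) Not entailed — dropping 'on the deck' under negation is not valid — the original leaves open that Jonas scrubbed the table some other way.
(c) Entailed — this follows by dropping conjuncts from the breaking event's description.
(d) Not entailed — the narrative places the breaking before the rinsing, not after.
(e) Entailed — the narrative places the breaking before the rinsing.
(f) Entailed — every conjunct here is already in the original rinsing event.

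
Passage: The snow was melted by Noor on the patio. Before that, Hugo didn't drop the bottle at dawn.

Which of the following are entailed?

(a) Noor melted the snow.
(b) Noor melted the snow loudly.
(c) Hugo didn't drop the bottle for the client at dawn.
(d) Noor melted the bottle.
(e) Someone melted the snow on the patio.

(a), (c), (e)

(a) Entailed — the original entails any weakening of itself; this just drops 'on the patio'.
(b) Not entailed — 'loudly' adds information not in the original event.
(c) Entailed — under negation, adding a further restriction is entailed: if no such dropping event occurred, none occurred for the client either.
(d) Not entailed — Noor melted the snow, not the bottle; the bottle belongs to the dropping event.
(e) Entailed — generalizing the agent leaves a sub-description the original still satisfies.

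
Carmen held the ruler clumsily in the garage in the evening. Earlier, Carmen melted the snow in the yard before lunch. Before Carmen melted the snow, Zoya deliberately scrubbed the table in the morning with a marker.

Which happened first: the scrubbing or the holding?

the scrubbing

The connectives place the scrubbing before the holding.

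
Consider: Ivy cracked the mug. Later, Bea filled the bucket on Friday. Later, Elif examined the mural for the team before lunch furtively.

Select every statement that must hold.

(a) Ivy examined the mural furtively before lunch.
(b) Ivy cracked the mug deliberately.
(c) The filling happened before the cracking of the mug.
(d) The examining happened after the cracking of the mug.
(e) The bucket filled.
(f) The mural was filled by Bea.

(a) Not entailed — the passage has Elif examining the mural, not Ivy.
(b) Not entailed — 'deliberately' adds information not in the original event.
(c) Not entailed — the narrative places the cracking before the filling, not after.
(d) Entailed — the narrative places the cracking before the examining.
(e) Entailed — 'Bea filled the bucket' is causative; it entails the inchoative 'the bucket filled'.
(f) Not entailed — Bea filled the bucket, not the mural; the mural belongs to the examining event.

(d), (e)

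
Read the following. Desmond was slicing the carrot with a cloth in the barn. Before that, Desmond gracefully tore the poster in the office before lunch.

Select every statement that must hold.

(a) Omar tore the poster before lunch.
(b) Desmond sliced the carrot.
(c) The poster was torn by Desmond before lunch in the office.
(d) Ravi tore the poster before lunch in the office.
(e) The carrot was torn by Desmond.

(a) Not entailed — the passage has Desmond tearing the poster, not Omar.
(b) Not entailed — 'was slicing' is progressive on an accomplishment; it does not entail the completed 'sliced'.
(c) Entailed — the original entails any weakening of itself; this just drops 'gracefully'.
(d) Not entailed — the passage has Desmond tearing the poster, not Ravi.
(e) Not entailed — Desmond tore the poster, not the carrot; the carrot belongs to the slicing event.

(c)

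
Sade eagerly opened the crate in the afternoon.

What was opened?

'the crate' marks the patient of the opening event.

the crate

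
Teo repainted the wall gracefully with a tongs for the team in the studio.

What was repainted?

'the wall' marks the patient of the repainting event.

the wall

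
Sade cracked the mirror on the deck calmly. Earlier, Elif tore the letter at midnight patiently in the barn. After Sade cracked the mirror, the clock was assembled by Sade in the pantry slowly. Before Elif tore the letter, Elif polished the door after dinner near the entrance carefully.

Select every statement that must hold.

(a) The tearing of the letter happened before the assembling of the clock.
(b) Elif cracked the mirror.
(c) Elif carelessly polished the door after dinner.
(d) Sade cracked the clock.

(a) Entailed — the narrative places the tearing before the assembling.
(b) Not entailed — the passage has Sade cracking the mirror, not Elif.
(c) Not entailed — 'carelessly' adds a manner not in (and inconsistent with) the original.
(d) Not entailed — Sade cracked the mirror, not the clock; the clock belongs to the assembling event.

(a)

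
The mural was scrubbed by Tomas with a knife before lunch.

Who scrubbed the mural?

Tomas

'Tomas' marks the agent of the scrubbing event.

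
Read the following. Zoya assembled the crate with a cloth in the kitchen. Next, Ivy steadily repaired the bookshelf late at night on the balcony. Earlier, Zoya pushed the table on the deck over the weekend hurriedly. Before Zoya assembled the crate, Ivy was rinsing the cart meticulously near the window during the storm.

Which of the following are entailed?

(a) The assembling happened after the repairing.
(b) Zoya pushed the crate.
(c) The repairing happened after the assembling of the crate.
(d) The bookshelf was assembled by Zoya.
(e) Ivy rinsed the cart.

(c), (e)

(a) Not entailed — the narrative places the assembling before the repairing, not after.
(b) Not entailed — Zoya pushed the table, not the crate; the crate belongs to the assembling event.
(c) Entailed — the narrative places the assembling before the repairing.
(d) Not entailed — Zoya assembled the crate, not the bookshelf; the bookshelf belongs to the repairing event.
(e) Entailed — 'rinse' is an activity; 'was rinsing' entails that some rinsing happened, so 'rinsed' holds.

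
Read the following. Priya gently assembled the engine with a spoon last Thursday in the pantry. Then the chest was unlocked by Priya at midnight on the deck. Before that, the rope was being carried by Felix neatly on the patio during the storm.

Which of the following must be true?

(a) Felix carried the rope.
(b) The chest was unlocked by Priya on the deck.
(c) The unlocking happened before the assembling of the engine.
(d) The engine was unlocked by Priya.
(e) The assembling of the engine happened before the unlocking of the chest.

(a), (b), (e)

(a) Entailed — 'carry' is an activity; 'was carrying' entails that some carrying happened, so 'carried' holds.
(b) Entailed — this follows by dropping conjuncts from the unlocking event's description.
(c) Not entailed — the narrative places the assembling before the unlocking, not after.
(d) Not entailed — Priya unlocked the chest, not the engine; the engine belongs to the assembling event.
(e) Entailed — the narrative places the assembling before the unlocking.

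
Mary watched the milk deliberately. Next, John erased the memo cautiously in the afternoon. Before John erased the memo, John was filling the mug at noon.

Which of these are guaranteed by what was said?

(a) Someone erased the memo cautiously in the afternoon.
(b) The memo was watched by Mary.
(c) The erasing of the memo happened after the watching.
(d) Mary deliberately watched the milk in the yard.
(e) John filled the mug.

(a), (c)

(a) Entailed — generalizing the agent leaves a sub-description the original still satisfies.
(b) Not entailed — Mary watched the milk, not the memo; the memo belongs to the erasing event.
(c) Entailed — the narrative places the watching before the erasing.
(d) Not entailed — 'in the yard' adds information not in the original event.
(e) Not entailed — 'was filling' is progressive on an accomplishment; it does not entail the completed 'filled'.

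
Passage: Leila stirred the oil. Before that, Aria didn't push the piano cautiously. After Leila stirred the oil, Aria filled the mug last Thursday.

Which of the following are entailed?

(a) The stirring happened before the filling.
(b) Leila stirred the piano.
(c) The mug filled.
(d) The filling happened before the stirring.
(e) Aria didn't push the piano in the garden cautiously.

(a), (c), (e)

(a) Entailed — the narrative places the stirring before the filling.
(b) Not entailed — Leila stirred the oil, not the piano; the piano belongs to the pushing event.
(c) Entailed — 'Aria filled the mug' is causative; it entails the inchoative 'the mug filled'.
(d) Not entailed — the narrative places the stirring before the filling, not after.
(e) Entailed — under negation, adding a further restriction is entailed: if no such pushing event occurred, none occurred in the garden either.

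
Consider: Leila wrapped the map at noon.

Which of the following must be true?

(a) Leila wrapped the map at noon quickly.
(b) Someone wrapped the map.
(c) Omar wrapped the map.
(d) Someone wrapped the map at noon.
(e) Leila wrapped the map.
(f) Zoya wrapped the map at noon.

(b), (d), (e)

(a) Not entailed — 'quickly' adds information not in the original event.
(b) Entailed — the original entails any weakening of itself; this just drops 'at noon' and generalizes the agent.
(c) Not entailed — the passage has Leila wrapping the map, not Omar.
(d) Entailed — the original entails any weakening of itself; this just generalizes the agent.
(e) Entailed — every conjunct here is already in the original wrapping event.
(f) Not entailed — the passage has Leila wrapping the map, not Zoya.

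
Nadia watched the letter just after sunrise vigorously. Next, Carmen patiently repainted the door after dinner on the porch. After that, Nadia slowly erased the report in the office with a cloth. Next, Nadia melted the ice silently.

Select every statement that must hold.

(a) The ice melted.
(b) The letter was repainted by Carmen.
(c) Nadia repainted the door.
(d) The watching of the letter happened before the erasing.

(a), (d)

(a) Entailed — 'Nadia melted the ice' is causative; it entails the inchoative 'the ice melted'.
(b) Not entailed — Carmen repainted the door, not the letter; the letter belongs to the watching event.
(c) Not entailed — the passage has Carmen repainting the door, not Nadia.
(d) Entailed — the narrative places the watching before the erasing.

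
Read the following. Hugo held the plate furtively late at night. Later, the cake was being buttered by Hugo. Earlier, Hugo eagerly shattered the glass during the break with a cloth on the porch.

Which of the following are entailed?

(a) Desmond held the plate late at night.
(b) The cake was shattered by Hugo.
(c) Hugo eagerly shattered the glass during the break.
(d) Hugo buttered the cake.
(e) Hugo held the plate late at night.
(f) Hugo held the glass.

(c), (e)

(a) Not entailed — the passage has Hugo holding the plate, not Desmond.
(b) Not entailed — Hugo shattered the glass, not the cake; the cake belongs to the buttering event.
(c) Entailed — this follows by dropping conjuncts from the shattering event's description.
(d) Not entailed — 'was buttering' is progressive on an accomplishment; it does not entail the completed 'buttered'.
(e) Entailed — dropping 'furtively' leaves a sub-description the original still satisfies.
(f) Not entailed — Hugo held the plate, not the glass; the glass belongs to the shattering event.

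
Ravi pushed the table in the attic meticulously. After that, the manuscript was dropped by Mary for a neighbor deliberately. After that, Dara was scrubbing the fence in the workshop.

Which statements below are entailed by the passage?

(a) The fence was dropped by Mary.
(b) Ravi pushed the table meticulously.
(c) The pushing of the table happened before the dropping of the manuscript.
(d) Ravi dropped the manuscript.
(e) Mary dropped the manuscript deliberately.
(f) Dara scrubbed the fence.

(a) Not entailed — Mary dropped the manuscript, not the fence; the fence belongs to the scrubbing event.
(b) Entailed — the original entails any weakening of itself; this just drops 'in the attic'.
(c) Entailed — the narrative places the pushing before the dropping.
(d) Not entailed — the passage has Mary dropping the manuscript, not Ravi.
(e) Entailed — every conjunct here is already in the original dropping event.
(f) Entailed — 'scrub' is an activity; 'was scrubbing' entails that some scrubbing happened, so 'scrubbed' holds.

(b), (c), (e), (f)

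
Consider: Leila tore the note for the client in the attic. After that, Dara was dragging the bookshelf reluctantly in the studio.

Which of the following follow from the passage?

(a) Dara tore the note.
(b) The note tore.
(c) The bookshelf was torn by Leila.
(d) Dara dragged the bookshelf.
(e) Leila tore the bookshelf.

(b), (d)

(a) Not entailed — the passage has Leila tearing the note, not Dara.
(b) Entailed — 'Leila tore the note' is causative; it entails the inchoative 'the note tore'.
(c) Not entailed — Leila tore the note, not the bookshelf; the bookshelf belongs to the dragging event.
(d) Entailed — 'drag' is an activity; 'was dragging' entails that some dragging happened, so 'dragged' holds.
(e) Not entailed — Leila tore the note, not the bookshelf; the bookshelf belongs to the dragging event.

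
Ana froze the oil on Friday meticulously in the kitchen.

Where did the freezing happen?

'in the kitchen' marks the location of the freezing event.

in the kitchen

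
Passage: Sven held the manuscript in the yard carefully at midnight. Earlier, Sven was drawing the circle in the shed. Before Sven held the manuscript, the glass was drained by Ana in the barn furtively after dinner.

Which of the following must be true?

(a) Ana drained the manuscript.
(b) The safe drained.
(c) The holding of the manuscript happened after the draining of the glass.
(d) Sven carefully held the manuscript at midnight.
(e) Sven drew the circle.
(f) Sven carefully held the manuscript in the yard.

(a) Not entailed — Ana drained the glass, not the manuscript; the manuscript belongs to the holding event.
(b) Not entailed — the glass is what drained, not the safe.
(c) Entailed — the narrative places the draining before the holding.
(d) Entailed — every conjunct here is already in the original holding event.
(e) Not entailed — 'was drawing' is progressive on an accomplishment; it does not entail the completed 'drew'.
(f) Entailed — this follows by dropping conjuncts from the holding event's description.

(c), (d), (f)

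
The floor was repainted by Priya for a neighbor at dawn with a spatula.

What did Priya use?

a spatula

'with a spatula' marks the instrument of the repainting event.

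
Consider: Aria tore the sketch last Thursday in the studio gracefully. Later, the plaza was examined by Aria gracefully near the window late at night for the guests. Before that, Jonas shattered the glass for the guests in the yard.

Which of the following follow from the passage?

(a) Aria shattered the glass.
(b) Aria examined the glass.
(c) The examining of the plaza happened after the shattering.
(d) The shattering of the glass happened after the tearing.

(c)

(a) Not entailed — the passage has Jonas shattering the glass, not Aria.
(b) Not entailed — Aria examined the plaza, not the glass; the glass belongs to the shattering event.
(c) Entailed — the narrative places the shattering before the examining.
(d) Not entailed — the narrative doesn't order the tearing relative to the shattering.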